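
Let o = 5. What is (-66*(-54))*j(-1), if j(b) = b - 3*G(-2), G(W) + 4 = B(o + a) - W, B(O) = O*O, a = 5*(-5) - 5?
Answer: -6664680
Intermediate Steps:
a = -30 (a = -25 - 5 = -30)
B(O) = O²
G(W) = 621 - W (G(W) = -4 + ((5 - 30)² - W) = -4 + ((-25)² - W) = -4 + (625 - W) = 621 - W)
j(b) = -1869 + b (j(b) = b - 3*(621 - 1*(-2)) = b - 3*(621 + 2) = b - 3*623 = b - 1869 = -1869 + b)
(-66*(-54))*j(-1) = (-66*(-54))*(-1869 - 1) = 3564*(-1870) = -6664680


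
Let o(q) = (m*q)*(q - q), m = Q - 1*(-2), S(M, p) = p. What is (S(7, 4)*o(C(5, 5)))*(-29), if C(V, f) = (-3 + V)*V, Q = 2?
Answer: 0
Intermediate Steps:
C(V, f) = V*(-3 + V)
m = 4 (m = 2 - 1*(-2) = 2 + 2 = 4)
o(q) = 0 (o(q) = (4*q)*(q - q) = (4*q)*0 = 0)
(S(7, 4)*o(C(5, 5)))*(-29) = (4*0)*(-29) = 0*(-29) = 0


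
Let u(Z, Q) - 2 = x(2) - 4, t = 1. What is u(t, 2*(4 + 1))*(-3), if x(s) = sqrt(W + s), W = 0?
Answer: 6 - 3*sqrt(2) ≈ 1.7574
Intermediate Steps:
x(s) = sqrt(s) (x(s) = sqrt(0 + s) = sqrt(s))
u(Z, Q) = -2 + sqrt(2) (u(Z, Q) = 2 + (sqrt(2) - 4) = 2 + (-4 + sqrt(2)) = -2 + sqrt(2))
u(t, 2*(4 + 1))*(-3) = (-2 + sqrt(2))*(-3) = 6 - 3*sqrt(2)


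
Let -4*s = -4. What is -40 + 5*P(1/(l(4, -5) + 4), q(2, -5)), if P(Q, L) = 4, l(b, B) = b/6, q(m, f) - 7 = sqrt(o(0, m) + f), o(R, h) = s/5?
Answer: -20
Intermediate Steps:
s = 1 (s = -1/4*(-4) = 1)
o(R, h) = 1/5
q(m, f) = 7 + sqrt(1/5 + f)
l(b, B) = b/6 (l(b, B) = b*(1/6) = b/6)
-40 + 5*P(1/(l(4, -5) + 4), q(2, -5)) = -40 + 5*4 = -40 + 20 = -20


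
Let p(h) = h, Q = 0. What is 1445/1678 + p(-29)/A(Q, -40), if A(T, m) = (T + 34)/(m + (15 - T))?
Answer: 316420/14263 ≈ 22.185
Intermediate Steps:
A(T, m) = (34 + T)/(15 + m - T)
1445/1678 + p(-29)/A(Q, -40) = 1445/1678 - 29*(15 - 40 - 1*0)/(34 + 0) = 1445*(1/1678) - 29/(34/(15 - 40 + 0)) = 1445/1678 - 29/(34/(-25)) = 1445/1678 - 29/((-1/25*34)) = 1445/1678 - 29/(-34/25) = 1445/1678 - 29*(-25/34) = 1445/1678 + 725/34 = 316420/14263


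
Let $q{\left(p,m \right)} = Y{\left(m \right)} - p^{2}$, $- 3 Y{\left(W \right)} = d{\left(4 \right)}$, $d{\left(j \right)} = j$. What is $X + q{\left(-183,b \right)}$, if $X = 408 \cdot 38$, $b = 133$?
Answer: $- \frac{53959}{3} \approx -17986.0$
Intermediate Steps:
$Y{\left(W \right)} = - \frac{4}{3}$ ($Y{\left(W \right)} = \left(- \frac{1}{3}\right) 4 = - \frac{4}{3}$)
$X = 15504$
$q{\left(p,m \right)} = - \frac{4}{3} - p^{2}$
$X + q{\left(-183,b \right)} = 15504 - \frac{100471}{3} = - \frac{53959}{3}$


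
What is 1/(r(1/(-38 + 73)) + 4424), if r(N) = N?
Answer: 35/154841 ≈ 0.00022604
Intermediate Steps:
1/(r(1/(-38 + 73)) + 4424) = 1/(1/(-38 + 73) + 4424) = 1/(1/35 + 4424) = 1/(154841/35) = 35/154841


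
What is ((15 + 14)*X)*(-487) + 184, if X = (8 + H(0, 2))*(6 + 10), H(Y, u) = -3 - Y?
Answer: -1129656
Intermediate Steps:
X = 80 (X = (8 + (-3 - 1*0))*(6 + 10) = (8 + (-3 + 0))*16 = (8 - 3)*16 = 5*16 = 80)
((15 + 14)*X)*(-487) + 184 = ((15 + 14)*80)*(-487) + 184 = (29*80)*(-487) + 184 = 2320*(-487) + 184 = -1129840 + 184 = -1129656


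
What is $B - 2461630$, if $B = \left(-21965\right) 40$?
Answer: $-3340230$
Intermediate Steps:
$B = -878600$
$B - 2461630 = -878600 - 2461630 = -3340230$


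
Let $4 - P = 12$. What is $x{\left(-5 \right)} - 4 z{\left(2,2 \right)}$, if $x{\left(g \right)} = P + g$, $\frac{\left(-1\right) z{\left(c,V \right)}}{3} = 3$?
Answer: $23$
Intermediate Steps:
$P = -8$ ($P = 4 - 12 = -8$)
$z{\left(c,V \right)} = -9$ ($z{\left(c,V \right)} = \left(-3\right) 3 = -9$)
$x{\left(g \right)} = -8 + g$
$x{\left(-5 \right)} - 4 z{\left(2,2 \right)} = \left(-8 - 5\right) - 4 \left(-9\right) = -13 - -36 = -13 + 36 = 23$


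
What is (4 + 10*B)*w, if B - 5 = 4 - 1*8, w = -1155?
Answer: -16170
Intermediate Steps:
B = 1 (B = 5 + (4 - 1*8) = 5 + (4 - 8) = 5 - 4 = 1)
(4 + 10*B)*w = (4 + 10*1)*(-1155) = (4 + 10)*(-1155) = 14*(-1155) = -16170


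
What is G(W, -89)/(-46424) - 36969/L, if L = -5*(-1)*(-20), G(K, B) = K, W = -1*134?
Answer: 107266391/290150 ≈ 369.69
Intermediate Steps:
W = -134
L = -100 (L = 5*(-20) = -100)
G(W, -89)/(-46424) - 36969/L = -134/(-46424) - 36969/(-100) = -134*(-1/46424) - 36969*(-1/100) = 67/23212 + 36969/100 = 107266391/290150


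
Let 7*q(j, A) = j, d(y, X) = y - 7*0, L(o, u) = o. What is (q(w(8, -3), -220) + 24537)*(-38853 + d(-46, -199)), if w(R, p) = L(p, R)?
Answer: -954448092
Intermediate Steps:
w(R, p) = p
d(y, X) = y (d(y, X) = y + 0 = y)
q(j, A) = j/7
(q(w(8, -3), -220) + 24537)*(-38853 + d(-46, -199)) = ((1/7)*(-3) + 24537)*(-38853 - 46) = (-3/7 + 24537)*(-38899) = (171756/7)*(-38899) = -954448092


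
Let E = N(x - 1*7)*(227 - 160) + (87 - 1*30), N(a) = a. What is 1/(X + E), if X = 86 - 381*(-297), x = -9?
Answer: 1/112228 ≈ 8.9104e-6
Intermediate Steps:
X = 113243 (X = 86 + 113157 = 113243)
E = -1015 (E = (-9 - 1*7)*(227 - 160) + (87 - 1*30) = (-9 - 7)*67 + (87 - 30) = -16*67 + 57 = -1072 + 57 = -1015)
1/(X + E) = 1/(113243 - 1015) = 1/112228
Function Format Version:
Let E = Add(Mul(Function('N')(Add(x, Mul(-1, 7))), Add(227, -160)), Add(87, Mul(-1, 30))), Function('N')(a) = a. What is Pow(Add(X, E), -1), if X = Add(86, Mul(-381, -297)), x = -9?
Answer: Rational(1, 112228) ≈ 8.9104e-6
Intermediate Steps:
X = 113243 (X = Add(86, 113157) = 113243)
E = -1015 (E = Add(Mul(Add(-9, Mul(-1, 7)), Add(227, -160)), Add(87, Mul(-1, 30))) = Add(Mul(Add(-9, -7), 67), Add(87, -30)) = Add(Mul(-16, 67), 57) = Add(-1072, 57) = -1015)
Pow(Add(X, E), -1) = Pow(Add(113243, -1015), -1) = Pow(112228, -1) = Rational(1, 112228)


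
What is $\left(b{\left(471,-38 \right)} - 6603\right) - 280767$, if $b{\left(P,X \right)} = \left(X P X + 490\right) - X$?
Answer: $393282$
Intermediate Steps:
$b{\left(P,X \right)} = 490 - X + P X^{2}$ ($b{\left(P,X \right)} = \left(P X X + 490\right) - X = \left(P X^{2} + 490\right) - X = \left(490 + P X^{2}\right) - X = 490 - X + P X^{2}$)
$\left(b{\left(471,-38 \right)} - 6603\right) - 280767 = \left(\left(490 - -38 + 471 \left(-38\right)^{2}\right) - 6603\right) - 280767 = \left(\left(490 + 38 + 471 \cdot 1444\right) - 6603\right) - 280767 = \left(\left(490 + 38 + 680124\right) - 6603\right) - 280767 = \left(680652 - 6603\right) - 280767 = 674049 - 280767 = 393282$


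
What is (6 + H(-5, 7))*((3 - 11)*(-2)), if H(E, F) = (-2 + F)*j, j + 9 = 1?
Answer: -544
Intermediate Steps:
j = -8 (j = -9 + 1 = -8)
H(E, F) = 16 - 8*F (H(E, F) = (-2 + F)*(-8) = 16 - 8*F)
(6 + H(-5, 7))*((3 - 11)*(-2)) = (6 + (16 - 8*7))*((3 - 11)*(-2)) = (6 + (16 - 56))*(-8*(-2)) = (6 - 40)*16 = -34*16 = -544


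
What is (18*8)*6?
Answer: 864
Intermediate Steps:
(18*8)*6 = 144*6 = 864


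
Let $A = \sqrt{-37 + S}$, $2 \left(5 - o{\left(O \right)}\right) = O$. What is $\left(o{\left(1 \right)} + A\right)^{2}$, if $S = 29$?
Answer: $\frac{49}{4} + 18 i \sqrt{2} \approx 12.25 + 25.456 i$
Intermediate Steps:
$o{\left(O \right)} = 5 - \frac{O}{2}$
$A = 2 i \sqrt{2}$ ($A = \sqrt{-37 + 29} = \sqrt{-8} = 2 i \sqrt{2} \approx 2.8284 i$)
$\left(o{\left(1 \right)} + A\right)^{2} = \left(\left(5 - \frac{1}{2}\right) + 2 i \sqrt{2}\right)^{2} = \left(\frac{9}{2} + 2 i \sqrt{2}\right)^{2}$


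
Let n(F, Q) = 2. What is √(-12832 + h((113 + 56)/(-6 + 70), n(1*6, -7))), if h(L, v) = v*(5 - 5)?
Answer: 4*I*√802 ≈ 113.28*I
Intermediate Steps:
h(L, v) = 0 (h(L, v) = v*0 = 0)
√(-12832 + h((113 + 56)/(-6 + 70), n(1*6, -7))) = √(-12832 + 0) = √(-12832) = 4*I*√802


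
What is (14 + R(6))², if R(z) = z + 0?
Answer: 400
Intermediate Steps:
R(z) = z
(14 + R(6))² = (14 + 6)² = 20² = 400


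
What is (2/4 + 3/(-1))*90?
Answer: -225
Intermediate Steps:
(2/4 + 3/(-1))*90 = (2*(¼) + 3*(-1))*90 = (½ - 3)*90 = -5/2*90 = -225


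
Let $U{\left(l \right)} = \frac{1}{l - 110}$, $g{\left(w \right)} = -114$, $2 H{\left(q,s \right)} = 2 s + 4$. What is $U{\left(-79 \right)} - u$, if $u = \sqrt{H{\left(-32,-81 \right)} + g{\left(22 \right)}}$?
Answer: $- \frac{1}{189} - i \sqrt{193} \approx -0.005291 - 13.892 i$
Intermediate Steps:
$H{\left(q,s \right)} = 2 + s$ ($H{\left(q,s \right)} = \frac{2 s + 4}{2} = \frac{4 + 2 s}{2} = 2 + s$)
$u = i \sqrt{193}$ ($u = \sqrt{\left(2 - 81\right) - 114} = \sqrt{-79 - 114} = \sqrt{-193} = i \sqrt{193} \approx 13.892 i$)
$U{\left(l \right)} = \frac{1}{-110 + l}$
$U{\left(-79 \right)} - u = \frac{1}{-110 - 79} - i \sqrt{193} = \frac{1}{-189} - i \sqrt{193} = - \frac{1}{189} - i \sqrt{193}$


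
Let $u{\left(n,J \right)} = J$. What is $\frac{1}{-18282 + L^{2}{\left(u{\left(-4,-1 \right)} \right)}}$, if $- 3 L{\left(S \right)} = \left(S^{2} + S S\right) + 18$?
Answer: $- \frac{9}{164138} \approx -5.4832 \cdot 10^{-5}$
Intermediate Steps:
$L{\left(S \right)} = -6 - \frac{2 S^{2}}{3}$ ($L{\left(S \right)} = - \frac{\left(S^{2} + S S\right) + 18}{3} = - \frac{\left(S^{2} + S^{2}\right) + 18}{3} = - \frac{2 S^{2} + 18}{3} = - \frac{18 + 2 S^{2}}{3} = -6 - \frac{2 S^{2}}{3}$)
$\frac{1}{-18282 + L^{2}{\left(u{\left(-4,-1 \right)} \right)}} = \frac{1}{-18282 + \left(-6 - \frac{2 \left(-1\right)^{2}}{3}\right)^{2}} = \frac{1}{-18282 + \left(-6 - \frac{2}{3}\right)^{2}} = \frac{1}{-18282 + \left(- \frac{20}{3}\right)^{2}} = \frac{1}{-18282 + \frac{400}{9}} = \frac{1}{- \frac{164138}{9}} = - \frac{9}{164138}$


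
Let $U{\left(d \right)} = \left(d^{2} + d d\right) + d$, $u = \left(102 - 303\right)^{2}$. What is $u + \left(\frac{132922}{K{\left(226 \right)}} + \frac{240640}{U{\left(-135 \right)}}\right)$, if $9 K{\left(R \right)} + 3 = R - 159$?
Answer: $\frac{13735735099}{232416} \approx 59100.0$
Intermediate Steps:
$u = 40401$ ($u = \left(-201\right)^{2} = 40401$)
$U{\left(d \right)} = d + 2 d^{2}$ ($U{\left(d \right)} = \left(d^{2} + d^{2}\right) + d = 2 d^{2} + d = d + 2 d^{2}$)
$K{\left(R \right)} = -18 + \frac{R}{9}$ ($K{\left(R \right)} = - \frac{1}{3} + \frac{R - 159}{9} = - \frac{1}{3} + \frac{-159 + R}{9} = - \frac{1}{3} + \left(- \frac{53}{3} + \frac{R}{9}\right) = -18 + \frac{R}{9}$)
$u + \left(\frac{132922}{K{\left(226 \right)}} + \frac{240640}{U{\left(-135 \right)}}\right) = 40401 + \left(\frac{132922}{-18 + \frac{1}{9} \cdot 226} + \frac{240640}{\left(-135\right) \left(1 + 2 \left(-135\right)\right)}\right) = 40401 + \left(\frac{132922}{-18 + \frac{226}{9}} + \frac{240640}{\left(-135\right) \left(1 - 270\right)}\right) = 40401 + \left(\frac{132922}{\frac{64}{9}} + \frac{240640}{\left(-135\right) \left(-269\right)}\right) = 40401 + \left(132922 \cdot \frac{9}{64} + \frac{240640}{36315}\right) = 40401 + \left(\frac{598149}{32} + 240640 \cdot \frac{1}{36315}\right) = 40401 + \left(\frac{598149}{32} + \frac{48128}{7263}\right) = 40401 + \frac{4345896283}{232416} = \frac{13735735099}{232416}$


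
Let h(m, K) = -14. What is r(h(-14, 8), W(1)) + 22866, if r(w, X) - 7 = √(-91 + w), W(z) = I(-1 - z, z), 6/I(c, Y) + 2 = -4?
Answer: 22873 + I*√105 ≈ 22873.0 + 10.247*I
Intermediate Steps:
I(c, Y) = -1 (I(c, Y) = 6/(-2 - 4) = 6/(-6) = 6*(-⅙) = -1)
W(z) = -1
r(w, X) = 7 + √(-91 + w)
r(h(-14, 8), W(1)) + 22866 = (7 + √(-91 - 14)) + 22866 = (7 + √(-105)) + 22866 = (7 + I*√105) + 22866 = 22873 + I*√105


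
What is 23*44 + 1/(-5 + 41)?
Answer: 36433/36 ≈ 1012.0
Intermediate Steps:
23*44 + 1/(-5 + 41) = 1012 + 1/36 = 36433/36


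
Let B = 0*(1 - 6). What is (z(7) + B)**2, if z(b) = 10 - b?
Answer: 9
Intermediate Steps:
B = 0 (B = 0*(-5) = 0)
(z(7) + B)**2 = ((10 - 1*7) + 0)**2 = ((10 - 7) + 0)**2 = (3 + 0)**2 = 3**2 = 9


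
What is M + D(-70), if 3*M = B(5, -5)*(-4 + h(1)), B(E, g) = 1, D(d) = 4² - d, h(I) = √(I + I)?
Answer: 254/3 + √2/3 ≈ 85.138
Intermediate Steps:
h(I) = √2*√I (h(I) = √(2*I) = √2*√I)
D(d) = 16 - d
M = -4/3 + √2/3 (M = (1*(-4 + √2*√1))/3 = (1*(-4 + √2*1))/3 = (1*(-4 + √2))/3 = (-4 + √2)/3 = -4/3 + √2/3 ≈ -0.86193)
M + D(-70) = (-4/3 + √2/3) + (16 - 1*(-70)) = (-4/3 + √2/3) + (16 + 70) = (-4/3 + √2/3) + 86 = 254/3 + √2/3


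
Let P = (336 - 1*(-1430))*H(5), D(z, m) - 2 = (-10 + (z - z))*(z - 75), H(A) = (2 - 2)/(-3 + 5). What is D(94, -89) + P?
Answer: -188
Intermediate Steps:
H(A) = 0 (H(A) = 0/2 = 0*(1/2) = 0)
D(z, m) = 752 - 10*z (D(z, m) = 2 + (-10 + (z - z))*(z - 75) = 2 + (-10 + 0)*(-75 + z) = 2 - 10*(-75 + z) = 2 + (750 - 10*z) = 752 - 10*z)
P = 0 (P = (336 - 1*(-1430))*0 = (336 + 1430)*0 = 1766*0 = 0)
D(94, -89) + P = (752 - 10*94) + 0 = (752 - 940) + 0 = -188 + 0 = -188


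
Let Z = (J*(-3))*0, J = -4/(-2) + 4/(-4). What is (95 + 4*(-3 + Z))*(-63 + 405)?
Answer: 28386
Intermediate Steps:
J = 1 (J = -4*(-½) + 4*(-¼) = 2 - 1 = 1)
Z = 0 (Z = (1*(-3))*0 = -3*0 = 0)
(95 + 4*(-3 + Z))*(-63 + 405) = (95 + 4*(-3 + 0))*(-63 + 405) = (95 + 4*(-3))*342 = (95 - 12)*342 = 83*342 = 28386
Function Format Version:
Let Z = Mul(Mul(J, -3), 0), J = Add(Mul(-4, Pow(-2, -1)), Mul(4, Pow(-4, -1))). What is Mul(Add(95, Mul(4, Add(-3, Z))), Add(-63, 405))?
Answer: 28386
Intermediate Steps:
J = 1 (J = Add(Mul(-4, Rational(-1, 2)), Mul(4, Rational(-1, 4))) = Add(2, -1) = 1)
Z = 0 (Z = Mul(Mul(1, -3), 0) = Mul(-3, 0) = 0)
Mul(Add(95, Mul(4, Add(-3, Z))), Add(-63, 405)) = Mul(Add(95, Mul(4, Add(-3, 0))), Add(-63, 405)) = Mul(Add(95, Mul(4, -3)), 342) = Mul(Add(95, -12), 342) = Mul(83, 342) = 28386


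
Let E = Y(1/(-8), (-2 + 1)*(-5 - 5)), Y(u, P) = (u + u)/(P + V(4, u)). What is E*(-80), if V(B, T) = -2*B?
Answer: 10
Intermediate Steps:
Y(u, P) = 2*u/(-8 + P) (Y(u, P) = (u + u)/(P - 2*4) = (2*u)/(P - 8) = (2*u)/(-8 + P) = 2*u/(-8 + P))
E = -⅛ (E = 2/(-8*(-8 + (-2 + 1)*(-5 - 5))) = 2*(-⅛)/(-8 - 1*(-10)) = 2*(-⅛)/(-8 + 10) = 2*(-⅛)/2 = 2*(-⅛)*(½) = -⅛ ≈ -0.12500)
E*(-80) = -⅛*(-80) = 10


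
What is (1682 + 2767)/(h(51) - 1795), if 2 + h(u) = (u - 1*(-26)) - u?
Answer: -4449/1771 ≈ -2.5121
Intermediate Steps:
h(u) = 24 (h(u) = -2 + ((u - 1*(-26)) - u) = -2 + ((u + 26) - u) = -2 + ((26 + u) - u) = -2 + 26 = 24)
(1682 + 2767)/(h(51) - 1795) = (1682 + 2767)/(24 - 1795) = 4449/(-1771) = 4449*(-1/1771) = -4449/1771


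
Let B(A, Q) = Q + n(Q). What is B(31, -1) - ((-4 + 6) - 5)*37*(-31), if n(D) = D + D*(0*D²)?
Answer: -3443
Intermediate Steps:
n(D) = D (n(D) = D + D*0 = D + 0 = D)
B(A, Q) = 2*Q (B(A, Q) = Q + Q = 2*Q)
B(31, -1) - ((-4 + 6) - 5)*37*(-31) = 2*(-1) - ((-4 + 6) - 5)*37*(-31) = -2 - (2 - 5)*37*(-31) = -2 - (-3*37)*(-31) = -2 - (-111)*(-31) = -2 - 1*3441 = -2 - 3441 = -3443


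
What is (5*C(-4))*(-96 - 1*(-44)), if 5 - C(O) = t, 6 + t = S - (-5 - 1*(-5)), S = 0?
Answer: -2860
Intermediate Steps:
t = -6 (t = -6 + (0 - (-5 - 1*(-5))) = -6 + (0 - (-5 + 5)) = -6 + (0 - 1*0) = -6 + (0 + 0) = -6 + 0 = -6)
C(O) = 11 (C(O) = 5 - 1*(-6) = 5 + 6 = 11)
(5*C(-4))*(-96 - 1*(-44)) = (5*11)*(-96 - 1*(-44)) = 55*(-96 + 44) = 55*(-52) = -2860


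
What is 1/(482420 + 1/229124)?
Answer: 229124/110534000081 ≈ 2.0729e-6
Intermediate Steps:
1/(482420 + 1/229124) = 1/(110534000081/229124) = 229124/110534000081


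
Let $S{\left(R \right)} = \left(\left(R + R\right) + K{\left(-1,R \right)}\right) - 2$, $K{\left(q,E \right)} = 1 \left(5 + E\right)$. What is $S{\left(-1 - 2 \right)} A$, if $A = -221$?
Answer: $1326$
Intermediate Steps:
$K{\left(q,E \right)} = 5 + E$
$S{\left(R \right)} = 3 + 3 R$ ($S{\left(R \right)} = \left(\left(R + R\right) + \left(5 + R\right)\right) - 2 = \left(2 R + \left(5 + R\right)\right) - 2 = \left(5 + 3 R\right) - 2 = 3 + 3 R$)
$S{\left(-1 - 2 \right)} A = \left(3 + 3 \left(-1 - 2\right)\right) \left(-221\right) = \left(3 + 3 \left(-3\right)\right) \left(-221\right) = \left(3 - 9\right) \left(-221\right) = \left(-6\right) \left(-221\right) = 1326$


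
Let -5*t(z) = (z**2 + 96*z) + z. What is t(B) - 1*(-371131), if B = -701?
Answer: 1432251/5 ≈ 2.8645e+5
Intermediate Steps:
t(z) = -97*z/5 - z**2/5 (t(z) = -((z**2 + 96*z) + z)/5 = -(z**2 + 97*z)/5 = -97*z/5 - z**2/5)
t(B) - 1*(-371131) = -1/5*(-701)*(97 - 701) - 1*(-371131) = -1/5*(-701)*(-604) + 371131 = -423404/5 + 371131 = 1432251/5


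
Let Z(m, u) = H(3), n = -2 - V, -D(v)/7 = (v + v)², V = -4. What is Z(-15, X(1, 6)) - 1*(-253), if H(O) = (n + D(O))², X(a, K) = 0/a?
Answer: 62753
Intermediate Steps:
D(v) = -28*v² (D(v) = -7*(v + v)² = -7*4*v² = -28*v²)
X(a, K) = 0
n = 2 (n = -2 - 1*(-4) = -2 + 4 = 2)
H(O) = (2 - 28*O²)²
Z(m, u) = 62500 (Z(m, u) = 4*(-1 + 14*3²)² = 4*(-1 + 14*9)² = 4*(-1 + 126)² = 4*125² = 4*15625 = 62500)
Z(-15, X(1, 6)) - 1*(-253) = 62500 - 1*(-253) = 62500 + 253 = 62753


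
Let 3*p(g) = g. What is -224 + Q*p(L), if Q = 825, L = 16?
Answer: 4176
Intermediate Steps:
p(g) = g/3
-224 + Q*p(L) = -224 + 825*((⅓)*16) = -224 + 825*(16/3) = -224 + 4400 = 4176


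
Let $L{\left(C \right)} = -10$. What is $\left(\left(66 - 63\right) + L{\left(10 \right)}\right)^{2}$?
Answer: $49$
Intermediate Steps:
$\left(\left(66 - 63\right) + L{\left(10 \right)}\right)^{2} = \left(\left(66 - 63\right) - 10\right)^{2} = \left(3 - 10\right)^{2} = \left(-7\right)^{2} = 49$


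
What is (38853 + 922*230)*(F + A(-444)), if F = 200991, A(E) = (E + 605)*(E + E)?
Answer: 14558724999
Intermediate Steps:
A(E) = 2*E*(605 + E) (A(E) = (605 + E)*(2*E) = 2*E*(605 + E))
(38853 + 922*230)*(F + A(-444)) = (38853 + 922*230)*(200991 + 2*(-444)*(605 - 444)) = (38853 + 212060)*(200991 + 2*(-444)*161) = 250913*(200991 - 142968) = 250913*58023 = 14558724999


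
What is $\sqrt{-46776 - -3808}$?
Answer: $2 i \sqrt{10742} \approx 207.29 i$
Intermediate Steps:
$\sqrt{-46776 - -3808} = \sqrt{-46776 + 3808} = \sqrt{-42968} = 2 i \sqrt{10742}$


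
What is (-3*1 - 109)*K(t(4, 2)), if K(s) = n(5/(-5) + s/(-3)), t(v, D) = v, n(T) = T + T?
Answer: 1568/3 ≈ 522.67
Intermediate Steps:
n(T) = 2*T
K(s) = -2 - 2*s/3 (K(s) = 2*(5/(-5) + s/(-3)) = 2*(5*(-⅕) + s*(-⅓)) = 2*(-1 - s/3) = -2 - 2*s/3)
(-3*1 - 109)*K(t(4, 2)) = (-3*1 - 109)*(-2 - ⅔*4) = (-3 - 109)*(-2 - 8/3) = -112*(-14/3) = 1568/3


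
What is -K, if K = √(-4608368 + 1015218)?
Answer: -5*I*√143726 ≈ -1895.6*I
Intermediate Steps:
K = 5*I*√143726 (K = √(-3593150) = 5*I*√143726 ≈ 1895.6*I)
-K = -5*I*√143726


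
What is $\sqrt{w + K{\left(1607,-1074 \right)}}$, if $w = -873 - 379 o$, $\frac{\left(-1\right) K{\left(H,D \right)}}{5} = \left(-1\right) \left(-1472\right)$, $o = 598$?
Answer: $5 i \sqrt{9395} \approx 484.64 i$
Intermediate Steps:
$K{\left(H,D \right)} = -7360$ ($K{\left(H,D \right)} = - 5 \left(\left(-1\right) \left(-1472\right)\right) = \left(-5\right) 1472 = -7360$)
$w = -227515$ ($w = -873 - 226642 = -227515$)
$\sqrt{w + K{\left(1607,-1074 \right)}} = \sqrt{-227515 - 7360} = \sqrt{-234875} = 5 i \sqrt{9395}$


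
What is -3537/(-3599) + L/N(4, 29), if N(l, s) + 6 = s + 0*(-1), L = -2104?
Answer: -7490945/82777 ≈ -90.495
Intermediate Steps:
N(l, s) = -6 + s (N(l, s) = -6 + (s + 0*(-1)) = -6 + (s + 0) = -6 + s)
-3537/(-3599) + L/N(4, 29) = -3537/(-3599) - 2104/(-6 + 29) = -3537*(-1/3599) - 2104/23 = 3537/3599 - 2104*1/23 = 3537/3599 - 2104/23 = -7490945/82777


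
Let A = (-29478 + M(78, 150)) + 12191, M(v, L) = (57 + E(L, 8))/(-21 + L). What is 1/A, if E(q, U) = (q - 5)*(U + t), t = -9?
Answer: -129/2230111 ≈ -5.7845e-5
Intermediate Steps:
E(q, U) = (-9 + U)*(-5 + q) (E(q, U) = (q - 5)*(U - 9) = (-5 + q)*(-9 + U) = (-9 + U)*(-5 + q))
M(v, L) = (62 - L)/(-21 + L) (M(v, L) = (57 + (45 - 9*L - 5*8 + 8*L))/(-21 + L) = (57 + (45 - 9*L - 40 + 8*L))/(-21 + L) = (57 + (5 - L))/(-21 + L) = (62 - L)/(-21 + L))
A = -2230111/129 (A = (-29478 + (62 - 1*150)/(-21 + 150)) + 12191 = (-29478 + (62 - 150)/129) + 12191 = (-29478 + (1/129)*(-88)) + 12191 = (-29478 - 88/129) + 12191 = -3802750/129 + 12191 = -2230111/129 ≈ -17288.)
1/A = 1/(-2230111/129) = -129/2230111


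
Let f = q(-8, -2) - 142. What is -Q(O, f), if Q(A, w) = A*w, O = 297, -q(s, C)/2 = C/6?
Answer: 41976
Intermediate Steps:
q(s, C) = -C/3 (q(s, C) = -2*C/6 = -C/3)
f = -424/3 (f = -⅓*(-2) - 142 = ⅔ - 142 = -424/3 ≈ -141.33)
-Q(O, f) = -297*(-424)/3 = -1*(-41976) = 41976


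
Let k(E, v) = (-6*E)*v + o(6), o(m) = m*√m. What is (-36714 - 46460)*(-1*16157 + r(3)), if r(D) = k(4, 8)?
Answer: 1359811726 - 499044*√6 ≈ 1.3586e+9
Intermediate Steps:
o(m) = m^(3/2)
k(E, v) = 6*√6 - 6*E*v (k(E, v) = (-6*E)*v + 6^(3/2) = -6*E*v + 6*√6 = 6*√6 - 6*E*v)
r(D) = -192 + 6*√6 (r(D) = 6*√6 - 6*4*8 = 6*√6 - 192 = -192 + 6*√6)
(-36714 - 46460)*(-1*16157 + r(3)) = (-36714 - 46460)*(-1*16157 + (-192 + 6*√6)) = -83174*(-16157 + (-192 + 6*√6)) = -83174*(-16349 + 6*√6) = 1359811726 - 499044*√6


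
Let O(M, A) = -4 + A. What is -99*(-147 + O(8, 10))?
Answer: 13959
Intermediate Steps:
-99*(-147 + O(8, 10)) = -99*(-147 + (-4 + 10)) = -99*(-147 + 6) = -99*(-141) = 13959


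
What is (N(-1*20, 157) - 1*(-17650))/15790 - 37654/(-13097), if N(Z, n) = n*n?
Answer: 1148546663/206801630 ≈ 5.5539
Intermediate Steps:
N(Z, n) = n²
(N(-1*20, 157) - 1*(-17650))/15790 - 37654/(-13097) = (157² - 1*(-17650))/15790 - 37654/(-13097) = (24649 + 17650)*(1/15790) - 37654*(-1/13097) = 42299*(1/15790) + 37654/13097 = 42299/15790 + 37654/13097 = 1148546663/206801630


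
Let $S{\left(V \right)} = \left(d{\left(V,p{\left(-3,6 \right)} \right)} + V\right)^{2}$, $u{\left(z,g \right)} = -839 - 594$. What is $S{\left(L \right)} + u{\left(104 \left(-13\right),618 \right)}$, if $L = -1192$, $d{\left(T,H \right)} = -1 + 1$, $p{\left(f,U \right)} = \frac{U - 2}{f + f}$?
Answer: $1419431$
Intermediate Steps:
$p{\left(f,U \right)} = \frac{-2 + U}{2 f}$
$d{\left(T,H \right)} = 0$
$u{\left(z,g \right)} = -1433$ ($u{\left(z,g \right)} = -839 - 594 = -1433$)
$S{\left(V \right)} = V^{2}$ ($S{\left(V \right)} = \left(0 + V\right)^{2} = V^{2}$)
$S{\left(L \right)} + u{\left(104 \left(-13\right),618 \right)} = \left(-1192\right)^{2} - 1433 = 1420864 - 1433 = 1419431$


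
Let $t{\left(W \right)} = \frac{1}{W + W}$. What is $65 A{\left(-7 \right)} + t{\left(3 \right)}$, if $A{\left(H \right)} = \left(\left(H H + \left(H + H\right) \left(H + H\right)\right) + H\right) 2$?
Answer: $\frac{185641}{6} \approx 30940.0$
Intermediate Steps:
$t{\left(W \right)} = \frac{1}{2 W}$
$A{\left(H \right)} = 2 H + 10 H^{2}$ ($A{\left(H \right)} = \left(\left(H^{2} + 2 H 2 H\right) + H\right) 2 = \left(\left(H^{2} + 4 H^{2}\right) + H\right) 2 = \left(5 H^{2} + H\right) 2 = \left(H + 5 H^{2}\right) 2 = 2 H + 10 H^{2}$)
$65 A{\left(-7 \right)} + t{\left(3 \right)} = 65 \cdot 2 \left(-7\right) \left(1 + 5 \left(-7\right)\right) + \frac{1}{2 \cdot 3} = 65 \cdot 2 \left(-7\right) \left(1 - 35\right) + \frac{1}{2} \cdot \frac{1}{3} = 65 \cdot 2 \left(-7\right) \left(-34\right) + \frac{1}{6} = 65 \cdot 476 + \frac{1}{6} = 30940 + \frac{1}{6} = \frac{185641}{6}$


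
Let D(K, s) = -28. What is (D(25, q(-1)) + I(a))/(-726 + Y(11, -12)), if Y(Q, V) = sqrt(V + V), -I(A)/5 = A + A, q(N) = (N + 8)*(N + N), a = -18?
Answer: -9196/43925 - 76*I*sqrt(6)/131775 ≈ -0.20936 - 0.0014127*I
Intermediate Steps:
q(N) = 2*N*(8 + N) (q(N) = (8 + N)*(2*N) = 2*N*(8 + N))
I(A) = -10*A (I(A) = -5*(A + A) = -10*A)
Y(Q, V) = sqrt(2)*sqrt(V) (Y(Q, V) = sqrt(2*V) = sqrt(2)*sqrt(V))
(D(25, q(-1)) + I(a))/(-726 + Y(11, -12)) = (-28 - 10*(-18))/(-726 + sqrt(2)*sqrt(-12)) = (-28 + 180)/(-726 + sqrt(2)*(2*I*sqrt(3))) = 152/(-726 + 2*I*sqrt(6))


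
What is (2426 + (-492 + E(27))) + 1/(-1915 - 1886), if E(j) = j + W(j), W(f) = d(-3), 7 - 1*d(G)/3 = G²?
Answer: 7430954/3801 ≈ 1955.0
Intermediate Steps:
d(G) = 21 - 3*G²
W(f) = -6 (W(f) = 21 - 3*(-3)² = 21 - 3*9 = 21 - 27 = -6)
E(j) = -6 + j (E(j) = j - 6 = -6 + j)
(2426 + (-492 + E(27))) + 1/(-1915 - 1886) = (2426 + (-492 + (-6 + 27))) + 1/(-1915 - 1886) = (2426 + (-492 + 21)) + 1/(-3801) = (2426 - 471) - 1/3801 = 1955 - 1/3801 = 7430954/3801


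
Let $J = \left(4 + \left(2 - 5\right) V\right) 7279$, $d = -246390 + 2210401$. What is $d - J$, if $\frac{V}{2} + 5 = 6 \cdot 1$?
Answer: $1978569$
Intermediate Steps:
$V = 2$ ($V = -10 + 2 \cdot 6 \cdot 1 = -10 + 2 \cdot 6 = -10 + 12 = 2$)
$d = 1964011$
$J = -14558$ ($J = \left(4 + \left(2 - 5\right) 2\right) 7279 = \left(4 - 6\right) 7279 = \left(-2\right) 7279 = -14558$)
$d - J = 1964011 - -14558 = 1964011 + 14558 = 1978569$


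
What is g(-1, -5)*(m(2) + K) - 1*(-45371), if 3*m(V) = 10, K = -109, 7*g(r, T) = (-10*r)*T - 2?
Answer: 969275/21 ≈ 46156.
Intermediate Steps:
g(r, T) = -2/7 - 10*T*r/7 (g(r, T) = ((-10*r)*T - 2)/7 = (-10*T*r - 2)/7 = (-2 - 10*T*r)/7 = -2/7 - 10*T*r/7)
m(V) = 10/3 (m(V) = (⅓)*10 = 10/3)
g(-1, -5)*(m(2) + K) - 1*(-45371) = (-2/7 - 10/7*(-5)*(-1))*(10/3 - 109) - 1*(-45371) = (-2/7 - 50/7)*(-317/3) + 45371 = -52/7*(-317/3) + 45371 = 16484/21 + 45371 = 969275/21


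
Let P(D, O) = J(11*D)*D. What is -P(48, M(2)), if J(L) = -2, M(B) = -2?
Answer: 96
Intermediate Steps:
P(D, O) = -2*D
-P(48, M(2)) = -(-2)*48 = -1*(-96) = 96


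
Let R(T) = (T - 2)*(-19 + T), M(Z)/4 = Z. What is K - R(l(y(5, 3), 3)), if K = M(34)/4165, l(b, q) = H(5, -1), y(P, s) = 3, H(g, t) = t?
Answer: -14692/245 ≈ -59.967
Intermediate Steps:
M(Z) = 4*Z
l(b, q) = -1
K = 8/245 (K = (4*34)/4165 = 136*(1/4165) = 8/245 ≈ 0.032653)
R(T) = (-19 + T)*(-2 + T) (R(T) = (-2 + T)*(-19 + T) = (-19 + T)*(-2 + T))
K - R(l(y(5, 3), 3)) = 8/245 - (38 + (-1)² - 21*(-1)) = 8/245 - (38 + 1 + 21) = 8/245 - 1*60 = 8/245 - 60 = -14692/245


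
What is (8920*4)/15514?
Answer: 17840/7757 ≈ 2.2999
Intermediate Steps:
(8920*4)/15514 = 35680*(1/15514) = 17840/7757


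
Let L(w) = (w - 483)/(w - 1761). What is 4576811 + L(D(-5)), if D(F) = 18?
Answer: 2659127346/581 ≈ 4.5768e+6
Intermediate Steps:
L(w) = (-483 + w)/(-1761 + w)
4576811 + L(D(-5)) = 4576811 + (-483 + 18)/(-1761 + 18) = 4576811 - 465/(-1743) = 4576811 - 1/1743*(-465) = 4576811 + 155/581 = 2659127346/581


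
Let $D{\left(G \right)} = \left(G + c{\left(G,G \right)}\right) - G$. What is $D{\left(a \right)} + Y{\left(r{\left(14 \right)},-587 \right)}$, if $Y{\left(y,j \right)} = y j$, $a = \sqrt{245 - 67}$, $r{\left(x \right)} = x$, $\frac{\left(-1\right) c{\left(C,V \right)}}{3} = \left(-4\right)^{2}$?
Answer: $-8266$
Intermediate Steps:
$c{\left(C,V \right)} = -48$ ($c{\left(C,V \right)} = - 3 \left(-4\right)^{2} = \left(-3\right) 16 = -48$)
$a = \sqrt{178} \approx 13.342$
$D{\left(G \right)} = -48$ ($D{\left(G \right)} = \left(G - 48\right) - G = \left(-48 + G\right) - G = -48$)
$Y{\left(y,j \right)} = j y$
$D{\left(a \right)} + Y{\left(r{\left(14 \right)},-587 \right)} = -48 - 8218 = -8266$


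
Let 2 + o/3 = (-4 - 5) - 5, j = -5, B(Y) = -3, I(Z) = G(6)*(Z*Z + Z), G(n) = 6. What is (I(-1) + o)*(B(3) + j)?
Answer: 384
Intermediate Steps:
I(Z) = 6*Z + 6*Z² (I(Z) = 6*(Z*Z + Z) = 6*(Z² + Z) = 6*(Z + Z²) = 6*Z + 6*Z²)
o = -48 (o = -6 + 3*((-4 - 5) - 5) = -6 + 3*(-9 - 5) = -6 + 3*(-14) = -6 - 42 = -48)
(I(-1) + o)*(B(3) + j) = (6*(-1)*(1 - 1) - 48)*(-3 - 5) = (6*(-1)*0 - 48)*(-8) = (0 - 48)*(-8) = -48*(-8) = 384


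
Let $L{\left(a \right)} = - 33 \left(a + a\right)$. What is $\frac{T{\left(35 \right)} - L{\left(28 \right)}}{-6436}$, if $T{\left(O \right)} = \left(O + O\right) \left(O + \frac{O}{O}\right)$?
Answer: $- \frac{1092}{1609} \approx -0.67868$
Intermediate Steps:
$L{\left(a \right)} = - 66 a$ ($L{\left(a \right)} = - 33 \cdot 2 a = - 66 a$)
$T{\left(O \right)} = 2 O \left(1 + O\right)$ ($T{\left(O \right)} = 2 O \left(O + 1\right) = 2 O \left(1 + O\right)$)
$\frac{T{\left(35 \right)} - L{\left(28 \right)}}{-6436} = \frac{2 \cdot 35 \left(1 + 35\right) - \left(-66\right) 28}{-6436} = \left(2 \cdot 35 \cdot 36 - -1848\right) \left(- \frac{1}{6436}\right) = \left(2520 + 1848\right) \left(- \frac{1}{6436}\right) = 4368 \left(- \frac{1}{6436}\right) = - \frac{1092}{1609}$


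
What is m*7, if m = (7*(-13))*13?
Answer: -8281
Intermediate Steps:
m = -1183 (m = -91*13 = -1183)
m*7 = -1183*7 = -8281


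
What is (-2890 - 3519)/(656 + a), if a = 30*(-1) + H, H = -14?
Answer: -377/36 ≈ -10.472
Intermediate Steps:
a = -44 (a = 30*(-1) - 14 = -30 - 14 = -44)
(-2890 - 3519)/(656 + a) = (-2890 - 3519)/(656 - 44) = -6409/612 = -6409*1/612 = -377/36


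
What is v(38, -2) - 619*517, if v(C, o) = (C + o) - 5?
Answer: -319992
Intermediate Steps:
v(C, o) = -5 + C + o
v(38, -2) - 619*517 = (-5 + 38 - 2) - 619*517 = 31 - 320023 = -319992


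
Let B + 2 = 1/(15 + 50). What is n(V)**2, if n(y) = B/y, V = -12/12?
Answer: 16641/4225 ≈ 3.9387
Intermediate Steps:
B = -129/65 (B = -2 + 1/(15 + 50) = -2 + 1/65 = -129/65 ≈ -1.9846)
V = -1 (V = -12*1/12 = -1)
n(y) = -129/(65*y)
n(V)**2 = (-129/65/(-1))**2 = (-129/65*(-1))**2 = (129/65)**2 = 16641/4225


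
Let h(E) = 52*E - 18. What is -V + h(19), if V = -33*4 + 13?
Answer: 1089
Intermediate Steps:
h(E) = -18 + 52*E
V = -119 (V = -132 + 13 = -119)
-V + h(19) = -1*(-119) + (-18 + 52*19) = 119 + (-18 + 988) = 119 + 970 = 1089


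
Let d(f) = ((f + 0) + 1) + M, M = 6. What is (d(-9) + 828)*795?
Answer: 656670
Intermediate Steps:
d(f) = 7 + f (d(f) = ((f + 0) + 1) + 6 = (f + 1) + 6 = (1 + f) + 6 = 7 + f)
(d(-9) + 828)*795 = ((7 - 9) + 828)*795 = (-2 + 828)*795 = 826*795 = 656670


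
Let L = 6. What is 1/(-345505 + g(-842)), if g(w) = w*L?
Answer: -1/350557 ≈ -2.8526e-6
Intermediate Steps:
g(w) = 6*w (g(w) = w*6 = 6*w)
1/(-345505 + g(-842)) = 1/(-345505 + 6*(-842)) = 1/(-345505 - 5052) = 1/(-350557) = -1/350557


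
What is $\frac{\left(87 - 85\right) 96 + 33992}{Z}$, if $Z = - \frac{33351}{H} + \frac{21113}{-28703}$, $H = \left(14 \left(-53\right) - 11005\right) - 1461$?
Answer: $\frac{12959469713216}{678413249} \approx 19103.0$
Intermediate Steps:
$H = -13208$ ($H = \left(-742 - 11005\right) - 1461 = -11747 - 1461 = -13208$)
$Z = \frac{678413249}{379109224}$ ($Z = - \frac{33351}{-13208} + \frac{21113}{-28703} = \left(-33351\right) \left(- \frac{1}{13208}\right) + 21113 \left(- \frac{1}{28703}\right) = \frac{33351}{13208} - \frac{21113}{28703} = \frac{678413249}{379109224} \approx 1.7895$)
$\frac{\left(87 - 85\right) 96 + 33992}{Z} = \frac{\left(87 - 85\right) 96 + 33992}{\frac{678413249}{379109224}} = \left(2 \cdot 96 + 33992\right) \frac{379109224}{678413249} = \left(192 + 33992\right) \frac{379109224}{678413249} = 34184 \cdot \frac{379109224}{678413249} = \frac{12959469713216}{678413249}$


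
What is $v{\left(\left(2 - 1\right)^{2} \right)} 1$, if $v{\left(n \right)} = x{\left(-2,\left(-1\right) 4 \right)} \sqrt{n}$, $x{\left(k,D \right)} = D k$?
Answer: $8$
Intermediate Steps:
$v{\left(n \right)} = 8 \sqrt{n}$ ($v{\left(n \right)} = \left(-1\right) 4 \left(-2\right) \sqrt{n} = \left(-4\right) \left(-2\right) \sqrt{n} = 8 \sqrt{n}$)
$v{\left(\left(2 - 1\right)^{2} \right)} 1 = 8 \sqrt{\left(2 - 1\right)^{2}} \cdot 1 = 8 \sqrt{1^{2}} \cdot 1 = 8 \sqrt{1} \cdot 1 = 8 \cdot 1 \cdot 1 = 8 \cdot 1 = 8$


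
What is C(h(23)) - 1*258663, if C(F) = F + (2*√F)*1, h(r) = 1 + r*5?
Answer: -258547 + 4*√29 ≈ -2.5853e+5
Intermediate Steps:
h(r) = 1 + 5*r
C(F) = F + 2*√F
C(h(23)) - 1*258663 = ((1 + 5*23) + 2*√(1 + 5*23)) - 1*258663 = ((1 + 115) + 2*√(1 + 115)) - 258663 = (116 + 2*√116) - 258663 = (116 + 2*(2*√29)) - 258663 = (116 + 4*√29) - 258663 = -258547 + 4*√29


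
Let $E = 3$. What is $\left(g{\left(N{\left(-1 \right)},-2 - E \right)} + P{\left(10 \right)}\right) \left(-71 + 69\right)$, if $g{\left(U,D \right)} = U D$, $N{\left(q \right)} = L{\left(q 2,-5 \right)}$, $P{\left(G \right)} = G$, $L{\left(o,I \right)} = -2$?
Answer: $-40$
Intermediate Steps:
$N{\left(q \right)} = -2$
$g{\left(U,D \right)} = D U$
$\left(g{\left(N{\left(-1 \right)},-2 - E \right)} + P{\left(10 \right)}\right) \left(-71 + 69\right) = \left(\left(-2 - 3\right) \left(-2\right) + 10\right) \left(-71 + 69\right) = \left(\left(-2 - 3\right) \left(-2\right) + 10\right) \left(-2\right) = \left(\left(-5\right) \left(-2\right) + 10\right) \left(-2\right) = \left(10 + 10\right) \left(-2\right) = 20 \left(-2\right) = -40$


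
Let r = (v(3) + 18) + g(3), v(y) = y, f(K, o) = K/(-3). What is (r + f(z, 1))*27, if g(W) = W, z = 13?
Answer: 531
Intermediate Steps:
f(K, o) = -K/3 (f(K, o) = K*(-1/3) = -K/3)
r = 24 (r = (3 + 18) + 3 = 21 + 3 = 24)
(r + f(z, 1))*27 = (24 - 1/3*13)*27 = (24 - 13/3)*27 = (59/3)*27 = 531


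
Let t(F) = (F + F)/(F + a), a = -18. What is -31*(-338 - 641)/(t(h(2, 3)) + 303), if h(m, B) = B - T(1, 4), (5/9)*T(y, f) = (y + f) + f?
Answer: 394537/3950 ≈ 99.883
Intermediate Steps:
T(y, f) = 9*y/5 + 18*f/5 (T(y, f) = 9*((y + f) + f)/5 = 9*((f + y) + f)/5 = 9*(y + 2*f)/5 = 9*y/5 + 18*f/5)
h(m, B) = -81/5 + B (h(m, B) = B - ((9/5)*1 + (18/5)*4) = B - (9/5 + 72/5) = B - 1*81/5 = B - 81/5 = -81/5 + B)
t(F) = 2*F/(-18 + F) (t(F) = (F + F)/(F - 18) = (2*F)/(-18 + F) = 2*F/(-18 + F))
-31*(-338 - 641)/(t(h(2, 3)) + 303) = -31*(-338 - 641)/(2*(-81/5 + 3)/(-18 + (-81/5 + 3)) + 303) = -(-30349)/(2*(-66/5)/(-18 - 66/5) + 303) = -(-30349)/(2*(-66/5)/(-156/5) + 303) = -(-30349)/(2*(-66/5)*(-5/156) + 303) = -(-30349)/(11/13 + 303) = -(-30349)/3950/13 = -(-30349)*13/3950 = -31*(-12727/3950) = 394537/3950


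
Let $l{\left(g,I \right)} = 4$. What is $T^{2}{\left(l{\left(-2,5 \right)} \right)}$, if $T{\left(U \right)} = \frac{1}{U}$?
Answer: $\frac{1}{16} \approx 0.0625$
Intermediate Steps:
$T^{2}{\left(l{\left(-2,5 \right)} \right)} = \left(\frac{1}{4}\right)^{2} = \frac{1}{16}$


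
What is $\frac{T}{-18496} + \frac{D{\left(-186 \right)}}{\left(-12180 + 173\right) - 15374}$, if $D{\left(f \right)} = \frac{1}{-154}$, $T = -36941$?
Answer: $\frac{4581416845}{2293870656} \approx 1.9972$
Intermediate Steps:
$D{\left(f \right)} = - \frac{1}{154}$
$\frac{T}{-18496} + \frac{D{\left(-186 \right)}}{\left(-12180 + 173\right) - 15374} = - \frac{36941}{-18496} - \frac{1}{154 \left(\left(-12180 + 173\right) - 15374\right)} = \left(-36941\right) \left(- \frac{1}{18496}\right) - \frac{1}{154 \left(-12007 - 15374\right)} = \frac{2173}{1088} - \frac{1}{154 \left(-27381\right)} = \frac{2173}{1088} - - \frac{1}{4216674} = \frac{2173}{1088} + \frac{1}{4216674} = \frac{4581416845}{2293870656}$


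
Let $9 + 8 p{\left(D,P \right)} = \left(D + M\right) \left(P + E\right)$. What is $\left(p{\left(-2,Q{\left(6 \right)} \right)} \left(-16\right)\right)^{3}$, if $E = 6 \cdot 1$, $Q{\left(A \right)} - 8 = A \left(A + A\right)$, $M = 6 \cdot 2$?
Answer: $-4930360408$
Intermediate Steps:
$M = 12$
$Q{\left(A \right)} = 8 + 2 A^{2}$ ($Q{\left(A \right)} = 8 + A \left(A + A\right) = 8 + A 2 A = 8 + 2 A^{2}$)
$E = 6$
$p{\left(D,P \right)} = - \frac{9}{8} + \frac{\left(6 + P\right) \left(12 + D\right)}{8}$ ($p{\left(D,P \right)} = - \frac{9}{8} + \frac{\left(D + 12\right) \left(P + 6\right)}{8} = - \frac{9}{8} + \frac{\left(12 + D\right) \left(6 + P\right)}{8} = - \frac{9}{8} + \frac{\left(6 + P\right) \left(12 + D\right)}{8}$)
$\left(p{\left(-2,Q{\left(6 \right)} \right)} \left(-16\right)\right)^{3} = \left(\left(\frac{63}{8} + \frac{3 \left(8 + 2 \cdot 6^{2}\right)}{2} + \frac{3}{4} \left(-2\right) + \frac{1}{8} \left(-2\right) \left(8 + 2 \cdot 6^{2}\right)\right) \left(-16\right)\right)^{3} = \left(\left(\frac{63}{8} + \frac{3 \left(8 + 2 \cdot 36\right)}{2} - \frac{3}{2} + \frac{1}{8} \left(-2\right) \left(8 + 2 \cdot 36\right)\right) \left(-16\right)\right)^{3} = \left(\left(\frac{63}{8} + \frac{3 \left(8 + 72\right)}{2} - \frac{3}{2} + \frac{1}{8} \left(-2\right) \left(8 + 72\right)\right) \left(-16\right)\right)^{3} = \left(\left(\frac{63}{8} + \frac{3}{2} \cdot 80 - \frac{3}{2} + \frac{1}{8} \left(-2\right) 80\right) \left(-16\right)\right)^{3} = \left(\left(\frac{63}{8} + 120 - \frac{3}{2} - 20\right) \left(-16\right)\right)^{3} = \left(\frac{851}{8} \left(-16\right)\right)^{3} = \left(-1702\right)^{3} = -4930360408$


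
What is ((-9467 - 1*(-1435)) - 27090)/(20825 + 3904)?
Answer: -35122/24729 ≈ -1.4203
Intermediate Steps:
((-9467 - 1*(-1435)) - 27090)/(20825 + 3904) = ((-9467 + 1435) - 27090)/24729 = (-8032 - 27090)*(1/24729) = -35122*1/24729 = -35122/24729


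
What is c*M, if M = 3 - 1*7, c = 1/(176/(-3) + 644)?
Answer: -3/439 ≈ -0.0068337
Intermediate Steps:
c = 3/1756 (c = 1/(176*(-⅓) + 644) = 1/(-176/3 + 644) = 1/(1756/3) = 3/1756 ≈ 0.0017084)
M = -4 (M = 3 - 7 = -4)
c*M = (3/1756)*(-4) = -3/439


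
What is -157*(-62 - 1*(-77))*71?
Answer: -167205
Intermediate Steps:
-157*(-62 - 1*(-77))*71 = -157*(-62 + 77)*71 = -157*15*71 = -2355*71 = -167205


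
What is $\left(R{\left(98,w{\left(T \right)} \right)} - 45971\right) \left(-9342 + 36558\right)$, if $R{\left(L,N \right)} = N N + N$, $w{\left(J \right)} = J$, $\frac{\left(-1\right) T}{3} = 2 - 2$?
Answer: $-1251146736$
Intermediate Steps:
$T = 0$ ($T = - 3 \left(2 - 2\right) = \left(-3\right) 0 = 0$)
$R{\left(L,N \right)} = N + N^{2}$ ($R{\left(L,N \right)} = N^{2} + N = N + N^{2}$)
$\left(R{\left(98,w{\left(T \right)} \right)} - 45971\right) \left(-9342 + 36558\right) = \left(0 \left(1 + 0\right) - 45971\right) \left(-9342 + 36558\right) = \left(0 \cdot 1 - 45971\right) 27216 = \left(0 - 45971\right) 27216 = \left(-45971\right) 27216 = -1251146736$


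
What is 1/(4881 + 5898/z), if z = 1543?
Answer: 1543/7537281 ≈ 0.00020472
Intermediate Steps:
1/(4881 + 5898/z) = 1/(4881 + 5898/1543) = 1/(7537281/1543) = 1543/7537281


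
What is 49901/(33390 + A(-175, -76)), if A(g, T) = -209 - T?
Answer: 49901/33257 ≈ 1.5005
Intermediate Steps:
49901/(33390 + A(-175, -76)) = 49901/(33390 + (-209 - 1*(-76))) = 49901/(33390 + (-209 + 76)) = 49901/(33390 - 133) = 49901/33257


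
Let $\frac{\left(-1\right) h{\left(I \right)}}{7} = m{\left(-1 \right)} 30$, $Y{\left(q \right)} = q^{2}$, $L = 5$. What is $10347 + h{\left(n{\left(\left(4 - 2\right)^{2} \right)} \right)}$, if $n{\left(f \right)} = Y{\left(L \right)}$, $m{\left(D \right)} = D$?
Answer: $10557$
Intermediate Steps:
$n{\left(f \right)} = 25$ ($n{\left(f \right)} = 5^{2} = 25$)
$h{\left(I \right)} = 210$ ($h{\left(I \right)} = - 7 \left(\left(-1\right) 30\right) = \left(-7\right) \left(-30\right) = 210$)
$10347 + h{\left(n{\left(\left(4 - 2\right)^{2} \right)} \right)} = 10347 + 210 = 10557$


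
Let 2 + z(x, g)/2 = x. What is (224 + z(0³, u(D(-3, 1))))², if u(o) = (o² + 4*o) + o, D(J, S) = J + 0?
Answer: 48400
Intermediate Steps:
D(J, S) = J
u(o) = o² + 5*o
z(x, g) = -4 + 2*x
(224 + z(0³, u(D(-3, 1))))² = (224 + (-4 + 2*0³))² = (224 + (-4 + 2*0))² = (224 + (-4 + 0))² = (224 - 4)² = 220² = 48400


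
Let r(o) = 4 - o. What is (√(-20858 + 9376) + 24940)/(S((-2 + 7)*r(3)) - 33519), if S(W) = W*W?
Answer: -12470/16747 - I*√11482/33494 ≈ -0.74461 - 0.0031992*I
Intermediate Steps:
S(W) = W²
(√(-20858 + 9376) + 24940)/(S((-2 + 7)*r(3)) - 33519) = (√(-20858 + 9376) + 24940)/(((-2 + 7)*(4 - 1*3))² - 33519) = (√(-11482) + 24940)/((5*(4 - 3))² - 33519) = (I*√11482 + 24940)/((5*1)² - 33519) = (24940 + I*√11482)/(5² - 33519) = (24940 + I*√11482)/(25 - 33519) = (24940 + I*√11482)/(-33494) = (24940 + I*√11482)*(-1/33494) = -12470/16747 - I*√11482/33494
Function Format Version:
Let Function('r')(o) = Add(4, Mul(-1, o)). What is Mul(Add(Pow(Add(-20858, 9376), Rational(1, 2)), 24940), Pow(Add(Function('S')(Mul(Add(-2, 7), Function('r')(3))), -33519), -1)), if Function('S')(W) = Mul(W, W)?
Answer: Add(Rational(-12470, 16747), Mul(Rational(-1, 33494), I, Pow(11482, Rational(1, 2)))) ≈ Add(-0.74461, Mul(-0.0031992, I))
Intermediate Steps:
Function('S')(W) = Pow(W, 2)
Mul(Add(Pow(Add(-20858, 9376), Rational(1, 2)), 24940), Pow(Add(Function('S')(Mul(Add(-2, 7), Function('r')(3))), -33519), -1)) = Mul(Add(Pow(Add(-20858, 9376), Rational(1, 2)), 24940), Pow(Add(Pow(Mul(Add(-2, 7), Add(4, Mul(-1, 3))), 2), -33519), -1)) = Mul(Add(Pow(-11482, Rational(1, 2)), 24940), Pow(Add(Pow(Mul(5, Add(4, -3)), 2), -33519), -1)) = Mul(Add(Mul(I, Pow(11482, Rational(1, 2))), 24940), Pow(Add(Pow(Mul(5, 1), 2), -33519), -1)) = Mul(Add(24940, Mul(I, Pow(11482, Rational(1, 2)))), Pow(Add(Pow(5, 2), -33519), -1)) = Mul(Add(24940, Mul(I, Pow(11482, Rational(1, 2)))), Pow(Add(25, -33519), -1)) = Mul(Add(24940, Mul(I, Pow(11482, Rational(1, 2)))), Pow(-33494, -1)) = Mul(Add(24940, Mul(I, Pow(11482, Rational(1, 2)))), Rational(-1, 33494)) = Add(Rational(-12470, 16747), Mul(Rational(-1, 33494), I, Pow(11482, Rational(1, 2))))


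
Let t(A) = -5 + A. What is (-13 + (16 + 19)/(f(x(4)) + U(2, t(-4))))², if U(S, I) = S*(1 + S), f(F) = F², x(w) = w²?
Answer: 11363641/68644 ≈ 165.54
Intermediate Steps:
(-13 + (16 + 19)/(f(x(4)) + U(2, t(-4))))² = (-13 + (16 + 19)/((4²)² + 2*(1 + 2)))² = (-13 + 35/(16² + 2*3))² = (-13 + 35/(256 + 6))² = (-13 + 35/262)² = (-3371/262)² = 11363641/68644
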